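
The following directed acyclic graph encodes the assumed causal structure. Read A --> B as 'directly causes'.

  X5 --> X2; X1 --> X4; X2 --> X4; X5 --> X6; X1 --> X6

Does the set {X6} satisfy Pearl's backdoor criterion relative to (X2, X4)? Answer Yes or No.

Backdoor paths from X2 to X4 (paths whose first edge points into X2):
  P1: X2 <- X5 -> X6 <- X1 -> X4
Condition 1 (no descendant of X2 in the set): holds — descendants of X2 are {X4}; none are in {X6}.
Condition 2 (every backdoor path blocked by {X6}):
  P1: open — collider(s) X6 are conditioned on (or have a conditioned descendant) and no non-collider on the path is in the set.
{X6} does not satisfy the backdoor criterion.

No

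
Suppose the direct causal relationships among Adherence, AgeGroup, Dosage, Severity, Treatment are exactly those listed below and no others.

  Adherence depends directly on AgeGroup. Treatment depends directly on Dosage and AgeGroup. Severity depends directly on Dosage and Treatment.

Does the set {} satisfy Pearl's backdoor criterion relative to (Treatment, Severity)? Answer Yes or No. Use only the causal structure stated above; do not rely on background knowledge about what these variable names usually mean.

Backdoor paths from Treatment to Severity (paths whose first edge points into Treatment):
  P1: Treatment <- Dosage -> Severity
Condition 1 (no descendant of Treatment in the set): holds — descendants of Treatment are {Severity}; none are in {}.
Condition 2 (every backdoor path blocked by {}):
  P1: open — no interior node is in the conditioning set.
{} does not satisfy the backdoor criterion.

No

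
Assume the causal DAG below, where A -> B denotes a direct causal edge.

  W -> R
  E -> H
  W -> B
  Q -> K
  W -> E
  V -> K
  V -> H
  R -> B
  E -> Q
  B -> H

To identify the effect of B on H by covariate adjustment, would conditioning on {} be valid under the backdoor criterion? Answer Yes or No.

No

Backdoor paths from B to H (paths whose first edge points into B):
  P1: B <- W -> E -> Q -> K <- V -> H
  P2: B <- W -> E -> H
  P3: B <- R <- W -> E -> Q -> K <- V -> H
  P4: B <- R <- W -> E -> H
Condition 1 (no descendant of B in the set): holds — descendants of B are {H}; none are in {}.
Condition 2 (every backdoor path blocked by {}):
  P1: blocked at collider K (neither it nor any descendant is in the conditioning set).
  P2: open — no interior node is in the conditioning set.
  P3: blocked at collider K (neither it nor any descendant is in the conditioning set).
  P4: open — no interior node is in the conditioning set.
{} does not satisfy the backdoor criterion.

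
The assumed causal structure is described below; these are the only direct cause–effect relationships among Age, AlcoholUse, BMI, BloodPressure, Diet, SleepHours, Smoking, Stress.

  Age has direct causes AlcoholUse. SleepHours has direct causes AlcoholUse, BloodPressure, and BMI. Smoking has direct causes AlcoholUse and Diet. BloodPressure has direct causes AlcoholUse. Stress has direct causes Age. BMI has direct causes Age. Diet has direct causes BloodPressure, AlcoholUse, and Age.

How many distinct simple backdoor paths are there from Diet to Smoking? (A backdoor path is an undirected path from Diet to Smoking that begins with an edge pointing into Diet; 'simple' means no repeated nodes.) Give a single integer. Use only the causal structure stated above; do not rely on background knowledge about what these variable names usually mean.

7

A backdoor path from Diet to Smoking is any simple undirected path whose first edge points into Diet (i.e. leaves Diet via a parent).
Parents of Diet: {Age, AlcoholUse, BloodPressure}.
Enumerating:
  P1: Diet <- AlcoholUse -> Smoking
  P2: Diet <- BloodPressure <- AlcoholUse -> Smoking
  P3: Diet <- BloodPressure -> SleepHours <- AlcoholUse -> Smoking
  P4: Diet <- BloodPressure -> SleepHours <- BMI <- Age <- AlcoholUse -> Smoking
  P5: Diet <- Age <- AlcoholUse -> Smoking
  P6: Diet <- Age -> BMI -> SleepHours <- AlcoholUse -> Smoking
  P7: Diet <- Age -> BMI -> SleepHours <- BloodPressure <- AlcoholUse -> Smoking
That exhausts the simple backdoor paths. Count: 7.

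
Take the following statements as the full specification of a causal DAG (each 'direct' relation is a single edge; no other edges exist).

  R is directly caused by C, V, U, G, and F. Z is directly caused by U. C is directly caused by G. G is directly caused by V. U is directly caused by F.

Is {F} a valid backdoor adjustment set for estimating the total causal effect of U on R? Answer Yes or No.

Yes

Backdoor paths from U to R (paths whose first edge points into U):
  P1: U <- F -> R
Condition 1 (no descendant of U in the set): holds — descendants of U are {R, Z}; none are in {F}.
Condition 2 (every backdoor path blocked by {F}):
  P1: blocked at fork node F ∈ conditioning set.
{F} satisfies the backdoor criterion.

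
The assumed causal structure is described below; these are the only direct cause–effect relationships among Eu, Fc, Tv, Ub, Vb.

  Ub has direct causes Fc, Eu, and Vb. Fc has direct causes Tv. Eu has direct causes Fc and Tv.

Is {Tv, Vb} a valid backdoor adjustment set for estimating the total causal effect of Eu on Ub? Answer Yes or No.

Backdoor paths from Eu to Ub (paths whose first edge points into Eu):
  P1: Eu <- Tv -> Fc -> Ub
  P2: Eu <- Fc -> Ub
Condition 1 (no descendant of Eu in the set): holds — descendants of Eu are {Ub}; none are in {Tv, Vb}.
Condition 2 (every backdoor path blocked by {Tv, Vb}):
  P1: blocked at fork node Tv ∈ conditioning set.
  P2: open — no interior node is in the conditioning set.
{Tv, Vb} does not satisfy the backdoor criterion.

No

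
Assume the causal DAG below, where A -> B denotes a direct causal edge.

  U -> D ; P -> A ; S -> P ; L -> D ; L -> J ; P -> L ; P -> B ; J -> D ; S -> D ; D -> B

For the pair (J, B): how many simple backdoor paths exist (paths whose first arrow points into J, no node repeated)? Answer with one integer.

4

A backdoor path from J to B is any simple undirected path whose first edge points into J (i.e. leaves J via a parent).
Parents of J: {L}.
Enumerating:
  P1: J <- L <- P <- S -> D -> B
  P2: J <- L <- P -> B
  P3: J <- L -> D <- S -> P -> B
  P4: J <- L -> D -> B
That exhausts the simple backdoor paths. Count: 4.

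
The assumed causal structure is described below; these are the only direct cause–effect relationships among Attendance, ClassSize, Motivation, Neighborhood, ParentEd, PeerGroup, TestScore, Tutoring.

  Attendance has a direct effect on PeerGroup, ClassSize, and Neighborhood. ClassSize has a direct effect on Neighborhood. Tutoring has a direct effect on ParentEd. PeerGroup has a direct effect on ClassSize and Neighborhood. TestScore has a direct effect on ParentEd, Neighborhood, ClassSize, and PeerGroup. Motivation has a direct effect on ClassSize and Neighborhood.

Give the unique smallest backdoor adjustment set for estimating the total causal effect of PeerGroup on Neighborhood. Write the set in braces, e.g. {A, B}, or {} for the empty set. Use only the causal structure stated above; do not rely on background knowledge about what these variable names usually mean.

{Attendance, TestScore}

Variables eligible for adjustment (non-descendants of PeerGroup, excluding PeerGroup and Neighborhood): {Attendance, Motivation, ParentEd, TestScore, Tutoring}.
Backdoor paths from PeerGroup to Neighborhood:
  P1: PeerGroup <- TestScore -> ClassSize <- Motivation -> Neighborhood
  P2: PeerGroup <- TestScore -> ClassSize <- Attendance -> Neighborhood
  P3: PeerGroup <- TestScore -> ClassSize -> Neighborhood
  P4: PeerGroup <- TestScore -> Neighborhood
  P5: PeerGroup <- Attendance -> ClassSize <- TestScore -> Neighborhood
  P6: PeerGroup <- Attendance -> ClassSize <- Motivation -> Neighborhood
  P7: PeerGroup <- Attendance -> ClassSize -> Neighborhood
  P8: PeerGroup <- Attendance -> Neighborhood
The empty set is not sufficient: P3 (PeerGroup <- TestScore -> ClassSize -> Neighborhood) has no collider blocking it and no conditioned non-collider, so it is open.
Try {Attendance, TestScore}:
  P1: blocked at fork node TestScore ∈ conditioning set.
  P2: blocked at fork node TestScore ∈ conditioning set.
  P3: blocked at fork node TestScore ∈ conditioning set.
  P4: blocked at fork node TestScore ∈ conditioning set.
  P5: blocked at fork node Attendance ∈ conditioning set.
  P6: blocked at fork node Attendance ∈ conditioning set.
  P7: blocked at fork node Attendance ∈ conditioning set.
  P8: blocked at fork node Attendance ∈ conditioning set.
{Attendance, TestScore} contains no descendant of PeerGroup and blocks every backdoor path.
Every element of {Attendance, TestScore} is needed (dropping Attendance leaves P7 open; dropping TestScore leaves P3 open), so no proper subset is valid.
Among all size-2 subsets of the eligible variables, only {Attendance, TestScore} blocks every backdoor path, so it is the unique smallest valid adjustment set.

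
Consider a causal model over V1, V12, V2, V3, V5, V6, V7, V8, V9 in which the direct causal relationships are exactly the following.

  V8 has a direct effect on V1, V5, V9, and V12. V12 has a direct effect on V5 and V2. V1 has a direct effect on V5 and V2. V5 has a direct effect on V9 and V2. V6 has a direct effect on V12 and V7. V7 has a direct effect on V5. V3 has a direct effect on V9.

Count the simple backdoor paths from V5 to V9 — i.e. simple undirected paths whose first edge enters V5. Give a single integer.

A backdoor path from V5 to V9 is any simple undirected path whose first edge points into V5 (i.e. leaves V5 via a parent).
Parents of V5: {V1, V12, V7, V8}.
Enumerating:
  P1: V5 <- V8 -> V9
  P2: V5 <- V1 <- V8 -> V9
  P3: V5 <- V1 -> V2 <- V12 <- V8 -> V9
  P4: V5 <- V7 <- V6 -> V12 <- V8 -> V9
  P5: V5 <- V7 <- V6 -> V12 -> V2 <- V1 <- V8 -> V9
  P6: V5 <- V12 <- V8 -> V9
  P7: V5 <- V12 -> V2 <- V1 <- V8 -> V9
That exhausts the simple backdoor paths. Count: 7.

7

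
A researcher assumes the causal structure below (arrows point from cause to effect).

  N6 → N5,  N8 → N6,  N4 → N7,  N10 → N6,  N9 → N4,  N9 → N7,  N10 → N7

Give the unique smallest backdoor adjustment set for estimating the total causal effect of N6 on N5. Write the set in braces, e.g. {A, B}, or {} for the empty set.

Variables eligible for adjustment (non-descendants of N6, excluding N6 and N5): {N10, N4, N7, N8, N9}.
Backdoor paths from N6 to N5:
  (none)
With no backdoor paths the empty set already satisfies the criterion, and it is trivially minimal.

{}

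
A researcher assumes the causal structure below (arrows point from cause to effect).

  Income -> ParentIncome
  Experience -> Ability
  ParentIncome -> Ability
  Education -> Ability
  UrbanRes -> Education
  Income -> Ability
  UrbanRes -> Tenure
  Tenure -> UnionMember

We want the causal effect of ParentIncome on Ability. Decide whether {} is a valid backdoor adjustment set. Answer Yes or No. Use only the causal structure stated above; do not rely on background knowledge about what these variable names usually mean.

No

Backdoor paths from ParentIncome to Ability (paths whose first edge points into ParentIncome):
  P1: ParentIncome <- Income -> Ability
Condition 1 (no descendant of ParentIncome in the set): holds — descendants of ParentIncome are {Ability}; none are in {}.
Condition 2 (every backdoor path blocked by {}):
  P1: open — no interior node is in the conditioning set.
{} does not satisfy the backdoor criterion.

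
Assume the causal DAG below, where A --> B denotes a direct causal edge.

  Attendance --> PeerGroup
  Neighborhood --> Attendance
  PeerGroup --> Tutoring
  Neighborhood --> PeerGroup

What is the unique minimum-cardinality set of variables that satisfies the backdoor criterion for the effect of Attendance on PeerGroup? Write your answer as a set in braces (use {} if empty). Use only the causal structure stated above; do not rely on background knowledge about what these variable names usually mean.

Variables eligible for adjustment (non-descendants of Attendance, excluding Attendance and PeerGroup): {Neighborhood}.
Backdoor paths from Attendance to PeerGroup:
  P1: Attendance <- Neighborhood -> PeerGroup
The empty set is not sufficient: P1 (Attendance <- Neighborhood -> PeerGroup) has no collider blocking it and no conditioned non-collider, so it is open.
Try {Neighborhood}:
  P1: blocked at fork node Neighborhood ∈ conditioning set.
{Neighborhood} contains no descendant of Attendance and blocks every backdoor path.
{Neighborhood} is the unique smallest valid adjustment set.

{Neighborhood}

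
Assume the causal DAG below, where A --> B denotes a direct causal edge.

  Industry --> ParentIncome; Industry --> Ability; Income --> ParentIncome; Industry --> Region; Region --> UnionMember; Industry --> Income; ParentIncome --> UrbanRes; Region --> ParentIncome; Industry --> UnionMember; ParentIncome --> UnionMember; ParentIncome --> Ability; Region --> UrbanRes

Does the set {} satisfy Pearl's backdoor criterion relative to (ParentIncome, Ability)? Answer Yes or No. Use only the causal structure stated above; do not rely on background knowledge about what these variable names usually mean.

Backdoor paths from ParentIncome to Ability (paths whose first edge points into ParentIncome):
  P1: ParentIncome <- Industry -> Ability
  P2: ParentIncome <- Income <- Industry -> Ability
  P3: ParentIncome <- Region <- Industry -> Ability
  P4: ParentIncome <- Region -> UnionMember <- Industry -> Ability
Condition 1 (no descendant of ParentIncome in the set): holds — descendants of ParentIncome are {Ability, UnionMember, UrbanRes}; none are in {}.
Condition 2 (every backdoor path blocked by {}):
  P1: open — no interior node is in the conditioning set.
  P2: open — no interior node is in the conditioning set.
  P3: open — no interior node is in the conditioning set.
  P4: blocked at collider UnionMember (neither it nor any descendant is in the conditioning set).
{} does not satisfy the backdoor criterion.

No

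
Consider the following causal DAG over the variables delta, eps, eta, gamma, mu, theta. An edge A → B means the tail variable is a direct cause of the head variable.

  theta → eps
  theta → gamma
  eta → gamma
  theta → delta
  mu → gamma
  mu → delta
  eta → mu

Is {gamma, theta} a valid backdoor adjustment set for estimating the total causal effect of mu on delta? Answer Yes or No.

No

Backdoor paths from mu to delta (paths whose first edge points into mu):
  P1: mu <- eta -> gamma <- theta -> delta
Condition 1 (no descendant of mu in the set): FAILS — gamma is a descendant of mu.
Condition 2 (every backdoor path blocked by {gamma, theta}):
  P1: blocked at fork node theta ∈ conditioning set.
{gamma, theta} does not satisfy the backdoor criterion.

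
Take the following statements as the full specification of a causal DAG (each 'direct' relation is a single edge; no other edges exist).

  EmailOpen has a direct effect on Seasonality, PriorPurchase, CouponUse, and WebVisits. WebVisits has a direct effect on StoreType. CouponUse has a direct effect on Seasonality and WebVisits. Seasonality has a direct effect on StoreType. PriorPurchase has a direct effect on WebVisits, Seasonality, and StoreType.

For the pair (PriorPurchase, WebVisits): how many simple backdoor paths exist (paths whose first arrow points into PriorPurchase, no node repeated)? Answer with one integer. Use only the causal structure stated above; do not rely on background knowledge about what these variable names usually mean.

A backdoor path from PriorPurchase to WebVisits is any simple undirected path whose first edge points into PriorPurchase (i.e. leaves PriorPurchase via a parent).
Parents of PriorPurchase: {EmailOpen}.
Enumerating:
  P1: PriorPurchase <- EmailOpen -> CouponUse -> WebVisits
  P2: PriorPurchase <- EmailOpen -> CouponUse -> Seasonality -> StoreType <- WebVisits
  P3: PriorPurchase <- EmailOpen -> WebVisits
  P4: PriorPurchase <- EmailOpen -> Seasonality <- CouponUse -> WebVisits
  P5: PriorPurchase <- EmailOpen -> Seasonality -> StoreType <- WebVisits
That exhausts the simple backdoor paths. Count: 5.

5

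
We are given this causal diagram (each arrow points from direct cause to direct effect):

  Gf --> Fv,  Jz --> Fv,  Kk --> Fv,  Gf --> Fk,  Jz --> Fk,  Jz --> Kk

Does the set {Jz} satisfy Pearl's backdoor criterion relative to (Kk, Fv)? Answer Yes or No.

Backdoor paths from Kk to Fv (paths whose first edge points into Kk):
  P1: Kk <- Jz -> Fk <- Gf -> Fv
  P2: Kk <- Jz -> Fv
Condition 1 (no descendant of Kk in the set): holds — descendants of Kk are {Fv}; none are in {Jz}.
Condition 2 (every backdoor path blocked by {Jz}):
  P1: blocked at fork node Jz ∈ conditioning set.
  P2: blocked at fork node Jz ∈ conditioning set.
{Jz} satisfies the backdoor criterion.

Yes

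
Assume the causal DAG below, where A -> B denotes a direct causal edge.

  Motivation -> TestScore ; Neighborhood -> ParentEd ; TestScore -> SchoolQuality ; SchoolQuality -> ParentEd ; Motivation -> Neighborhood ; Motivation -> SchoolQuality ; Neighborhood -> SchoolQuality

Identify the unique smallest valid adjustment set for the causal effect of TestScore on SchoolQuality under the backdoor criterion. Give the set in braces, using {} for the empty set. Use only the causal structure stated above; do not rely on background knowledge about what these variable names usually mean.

{Motivation}

Variables eligible for adjustment (non-descendants of TestScore, excluding TestScore and SchoolQuality): {Motivation, Neighborhood}.
Backdoor paths from TestScore to SchoolQuality:
  P1: TestScore <- Motivation -> Neighborhood -> SchoolQuality
  P2: TestScore <- Motivation -> Neighborhood -> ParentEd <- SchoolQuality
  P3: TestScore <- Motivation -> SchoolQuality
The empty set is not sufficient: P1 (TestScore <- Motivation -> Neighborhood -> SchoolQuality) has no collider blocking it and no conditioned non-collider, so it is open.
Try {Motivation}:
  P1: blocked at fork node Motivation ∈ conditioning set.
  P2: blocked at fork node Motivation ∈ conditioning set.
  P3: blocked at fork node Motivation ∈ conditioning set.
{Motivation} contains no descendant of TestScore and blocks every backdoor path.
No other singleton works — e.g. {Neighborhood} leaves P3 open — so {Motivation} is the unique smallest valid adjustment set.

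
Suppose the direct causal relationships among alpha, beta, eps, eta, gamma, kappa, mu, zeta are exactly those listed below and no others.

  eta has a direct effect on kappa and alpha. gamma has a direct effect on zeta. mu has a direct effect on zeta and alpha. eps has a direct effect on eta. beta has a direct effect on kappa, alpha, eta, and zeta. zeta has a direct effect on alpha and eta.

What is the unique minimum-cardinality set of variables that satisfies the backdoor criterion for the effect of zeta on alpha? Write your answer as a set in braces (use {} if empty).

Variables eligible for adjustment (non-descendants of zeta, excluding zeta and alpha): {beta, eps, gamma, mu}.
Backdoor paths from zeta to alpha:
  P1: zeta <- beta -> eta -> alpha
  P2: zeta <- beta -> alpha
  P3: zeta <- beta -> kappa <- eta -> alpha
  P4: zeta <- mu -> alpha
The empty set is not sufficient: P1 (zeta <- beta -> eta -> alpha) has no collider blocking it and no conditioned non-collider, so it is open.
Try {beta, mu}:
  P1: blocked at fork node beta ∈ conditioning set.
  P2: blocked at fork node beta ∈ conditioning set.
  P3: blocked at fork node beta ∈ conditioning set.
  P4: blocked at fork node mu ∈ conditioning set.
{beta, mu} contains no descendant of zeta and blocks every backdoor path.
Every element of {beta, mu} is needed (dropping beta leaves P1 open; dropping mu leaves P4 open), so no proper subset is valid.
Among all size-2 subsets of the eligible variables, only {beta, mu} blocks every backdoor path, so it is the unique smallest valid adjustment set.

{beta, mu}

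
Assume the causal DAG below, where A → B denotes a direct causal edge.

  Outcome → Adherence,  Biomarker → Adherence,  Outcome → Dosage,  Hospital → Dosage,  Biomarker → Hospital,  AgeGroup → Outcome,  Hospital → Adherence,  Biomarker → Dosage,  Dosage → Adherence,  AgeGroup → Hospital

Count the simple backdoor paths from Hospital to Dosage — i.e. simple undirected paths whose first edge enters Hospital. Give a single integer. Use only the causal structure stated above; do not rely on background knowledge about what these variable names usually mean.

A backdoor path from Hospital to Dosage is any simple undirected path whose first edge points into Hospital (i.e. leaves Hospital via a parent).
Parents of Hospital: {AgeGroup, Biomarker}.
Enumerating:
  P1: Hospital <- AgeGroup -> Outcome -> Dosage
  P2: Hospital <- AgeGroup -> Outcome -> Adherence <- Biomarker -> Dosage
  P3: Hospital <- AgeGroup -> Outcome -> Adherence <- Dosage
  P4: Hospital <- Biomarker -> Dosage
  P5: Hospital <- Biomarker -> Adherence <- Outcome -> Dosage
  P6: Hospital <- Biomarker -> Adherence <- Dosage
That exhausts the simple backdoor paths. Count: 6.

6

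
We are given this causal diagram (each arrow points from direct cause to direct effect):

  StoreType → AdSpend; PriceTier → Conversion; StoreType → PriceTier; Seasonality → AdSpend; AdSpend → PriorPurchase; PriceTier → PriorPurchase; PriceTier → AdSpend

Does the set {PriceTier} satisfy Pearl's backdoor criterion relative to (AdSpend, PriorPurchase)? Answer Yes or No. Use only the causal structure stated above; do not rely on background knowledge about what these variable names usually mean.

Yes

Backdoor paths from AdSpend to PriorPurchase (paths whose first edge points into AdSpend):
  P1: AdSpend <- StoreType -> PriceTier -> PriorPurchase
  P2: AdSpend <- PriceTier -> PriorPurchase
Condition 1 (no descendant of AdSpend in the set): holds — descendants of AdSpend are {PriorPurchase}; none are in {PriceTier}.
Condition 2 (every backdoor path blocked by {PriceTier}):
  P1: blocked at chain node PriceTier ∈ conditioning set.
  P2: blocked at fork node PriceTier ∈ conditioning set.
{PriceTier} satisfies the backdoor criterion.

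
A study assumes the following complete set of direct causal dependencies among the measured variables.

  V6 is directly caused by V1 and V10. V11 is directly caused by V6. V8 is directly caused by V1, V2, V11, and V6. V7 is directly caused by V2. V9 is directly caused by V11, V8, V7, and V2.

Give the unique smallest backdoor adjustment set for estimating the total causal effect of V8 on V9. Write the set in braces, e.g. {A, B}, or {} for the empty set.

{V11, V2}

Variables eligible for adjustment (non-descendants of V8, excluding V8 and V9): {V1, V10, V11, V2, V6, V7}.
Backdoor paths from V8 to V9:
  P1: V8 <- V2 -> V7 -> V9
  P2: V8 <- V2 -> V9
  P3: V8 <- V1 -> V6 -> V11 -> V9
  P4: V8 <- V6 -> V11 -> V9
  P5: V8 <- V11 -> V9
The empty set is not sufficient: P1 (V8 <- V2 -> V7 -> V9) has no collider blocking it and no conditioned non-collider, so it is open.
Try {V11, V2}:
  P1: blocked at fork node V2 ∈ conditioning set.
  P2: blocked at fork node V2 ∈ conditioning set.
  P3: blocked at chain node V11 ∈ conditioning set.
  P4: blocked at chain node V11 ∈ conditioning set.
  P5: blocked at fork node V11 ∈ conditioning set.
{V11, V2} contains no descendant of V8 and blocks every backdoor path.
Every element of {V11, V2} is needed (dropping V11 leaves P3 open; dropping V2 leaves P1 open), so no proper subset is valid.
Among all size-2 subsets of the eligible variables, only {V11, V2} blocks every backdoor path, so it is the unique smallest valid adjustment set.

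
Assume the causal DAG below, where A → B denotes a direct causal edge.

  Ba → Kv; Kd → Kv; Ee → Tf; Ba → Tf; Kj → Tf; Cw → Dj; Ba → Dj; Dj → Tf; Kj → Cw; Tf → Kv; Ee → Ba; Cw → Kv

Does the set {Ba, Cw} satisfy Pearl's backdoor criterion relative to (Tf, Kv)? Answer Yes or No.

Backdoor paths from Tf to Kv (paths whose first edge points into Tf):
  P1: Tf <- Kj -> Cw -> Dj <- Ba -> Kv
  P2: Tf <- Kj -> Cw -> Kv
  P3: Tf <- Ee -> Ba -> Dj <- Cw -> Kv
  P4: Tf <- Ee -> Ba -> Kv
  P5: Tf <- Ba -> Dj <- Cw -> Kv
  P6: Tf <- Ba -> Kv
  P7: Tf <- Dj <- Cw -> Kv
  P8: Tf <- Dj <- Ba -> Kv
Condition 1 (no descendant of Tf in the set): holds — descendants of Tf are {Kv}; none are in {Ba, Cw}.
Condition 2 (every backdoor path blocked by {Ba, Cw}):
  P1: blocked at chain node Cw ∈ conditioning set.
  P2: blocked at chain node Cw ∈ conditioning set.
  P3: blocked at chain node Ba ∈ conditioning set.
  P4: blocked at chain node Ba ∈ conditioning set.
  P5: blocked at fork node Ba ∈ conditioning set.
  P6: blocked at fork node Ba ∈ conditioning set.
  P7: blocked at fork node Cw ∈ conditioning set.
  P8: blocked at fork node Ba ∈ conditioning set.
{Ba, Cw} satisfies the backdoor criterion.

Yes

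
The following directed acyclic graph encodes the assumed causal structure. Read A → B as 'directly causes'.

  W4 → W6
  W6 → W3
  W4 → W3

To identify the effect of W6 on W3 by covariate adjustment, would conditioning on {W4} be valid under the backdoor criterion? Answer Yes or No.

Backdoor paths from W6 to W3 (paths whose first edge points into W6):
  P1: W6 <- W4 -> W3
Condition 1 (no descendant of W6 in the set): holds — descendants of W6 are {W3}; none are in {W4}.
Condition 2 (every backdoor path blocked by {W4}):
  P1: blocked at fork node W4 ∈ conditioning set.
{W4} satisfies the backdoor criterion.

Yes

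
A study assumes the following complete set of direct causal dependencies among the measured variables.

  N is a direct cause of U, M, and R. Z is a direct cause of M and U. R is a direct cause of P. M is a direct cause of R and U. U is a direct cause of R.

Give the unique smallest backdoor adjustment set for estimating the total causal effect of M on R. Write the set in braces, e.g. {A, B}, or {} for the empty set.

{N, Z}

Variables eligible for adjustment (non-descendants of M, excluding M and R): {N, Z}.
Backdoor paths from M to R:
  P1: M <- N -> U -> R
  P2: M <- N -> R
  P3: M <- Z -> U <- N -> R
  P4: M <- Z -> U -> R
The empty set is not sufficient: P1 (M <- N -> U -> R) has no collider blocking it and no conditioned non-collider, so it is open.
Try {N, Z}:
  P1: blocked at fork node N ∈ conditioning set.
  P2: blocked at fork node N ∈ conditioning set.
  P3: blocked at fork node Z ∈ conditioning set.
  P4: blocked at fork node Z ∈ conditioning set.
{N, Z} contains no descendant of M and blocks every backdoor path.
Every element of {N, Z} is needed (dropping N leaves P1 open; dropping Z leaves P4 open), so no proper subset is valid.
Among all size-2 subsets of the eligible variables, only {N, Z} blocks every backdoor path, so it is the unique smallest valid adjustment set.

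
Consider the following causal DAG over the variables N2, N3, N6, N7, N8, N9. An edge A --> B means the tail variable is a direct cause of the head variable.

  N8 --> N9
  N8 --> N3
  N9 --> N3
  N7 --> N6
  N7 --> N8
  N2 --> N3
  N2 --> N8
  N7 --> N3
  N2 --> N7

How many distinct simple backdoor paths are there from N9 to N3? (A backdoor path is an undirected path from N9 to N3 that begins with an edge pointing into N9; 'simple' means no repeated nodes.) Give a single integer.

A backdoor path from N9 to N3 is any simple undirected path whose first edge points into N9 (i.e. leaves N9 via a parent).
Parents of N9: {N8}.
Enumerating:
  P1: N9 <- N8 <- N2 -> N7 -> N3
  P2: N9 <- N8 <- N2 -> N3
  P3: N9 <- N8 <- N7 <- N2 -> N3
  P4: N9 <- N8 <- N7 -> N3
  P5: N9 <- N8 -> N3
That exhausts the simple backdoor paths. Count: 5.

5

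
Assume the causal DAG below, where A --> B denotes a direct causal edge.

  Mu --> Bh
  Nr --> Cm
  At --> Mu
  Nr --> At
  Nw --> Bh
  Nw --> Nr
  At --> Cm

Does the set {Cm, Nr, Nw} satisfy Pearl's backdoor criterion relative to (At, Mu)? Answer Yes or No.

Backdoor paths from At to Mu (paths whose first edge points into At):
  P1: At <- Nr <- Nw -> Bh <- Mu
Condition 1 (no descendant of At in the set): FAILS — Cm is a descendant of At.
Condition 2 (every backdoor path blocked by {Cm, Nr, Nw}):
  P1: blocked at chain node Nr ∈ conditioning set.
{Cm, Nr, Nw} does not satisfy the backdoor criterion.

No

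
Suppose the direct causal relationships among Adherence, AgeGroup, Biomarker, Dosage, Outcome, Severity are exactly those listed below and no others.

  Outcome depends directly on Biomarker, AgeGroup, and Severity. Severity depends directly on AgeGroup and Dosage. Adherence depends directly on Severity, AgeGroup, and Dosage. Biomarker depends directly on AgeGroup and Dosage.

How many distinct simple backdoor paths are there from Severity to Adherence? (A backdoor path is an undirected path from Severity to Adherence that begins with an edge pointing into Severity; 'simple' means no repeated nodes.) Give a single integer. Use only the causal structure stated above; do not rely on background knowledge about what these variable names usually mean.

6

A backdoor path from Severity to Adherence is any simple undirected path whose first edge points into Severity (i.e. leaves Severity via a parent).
Parents of Severity: {AgeGroup, Dosage}.
Enumerating:
  P1: Severity <- Dosage -> Biomarker <- AgeGroup -> Adherence
  P2: Severity <- Dosage -> Biomarker -> Outcome <- AgeGroup -> Adherence
  P3: Severity <- Dosage -> Adherence
  P4: Severity <- AgeGroup -> Biomarker <- Dosage -> Adherence
  P5: Severity <- AgeGroup -> Outcome <- Biomarker <- Dosage -> Adherence
  P6: Severity <- AgeGroup -> Adherence
That exhausts the simple backdoor paths. Count: 6.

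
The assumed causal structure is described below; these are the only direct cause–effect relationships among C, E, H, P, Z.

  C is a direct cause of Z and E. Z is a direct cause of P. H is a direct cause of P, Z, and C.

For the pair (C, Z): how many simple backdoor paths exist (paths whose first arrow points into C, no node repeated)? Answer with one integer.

A backdoor path from C to Z is any simple undirected path whose first edge points into C (i.e. leaves C via a parent).
Parents of C: {H}.
Enumerating:
  P1: C <- H -> Z
  P2: C <- H -> P <- Z
That exhausts the simple backdoor paths. Count: 2.

2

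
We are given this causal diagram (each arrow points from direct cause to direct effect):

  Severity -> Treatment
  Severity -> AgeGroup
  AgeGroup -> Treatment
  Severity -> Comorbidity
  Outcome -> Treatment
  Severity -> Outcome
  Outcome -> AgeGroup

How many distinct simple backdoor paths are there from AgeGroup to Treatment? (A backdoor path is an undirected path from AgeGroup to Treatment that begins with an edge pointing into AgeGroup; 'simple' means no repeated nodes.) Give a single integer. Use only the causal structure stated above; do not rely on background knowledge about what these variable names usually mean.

A backdoor path from AgeGroup to Treatment is any simple undirected path whose first edge points into AgeGroup (i.e. leaves AgeGroup via a parent).
Parents of AgeGroup: {Outcome, Severity}.
Enumerating:
  P1: AgeGroup <- Severity -> Outcome -> Treatment
  P2: AgeGroup <- Severity -> Treatment
  P3: AgeGroup <- Outcome <- Severity -> Treatment
  P4: AgeGroup <- Outcome -> Treatment
That exhausts the simple backdoor paths. Count: 4.

4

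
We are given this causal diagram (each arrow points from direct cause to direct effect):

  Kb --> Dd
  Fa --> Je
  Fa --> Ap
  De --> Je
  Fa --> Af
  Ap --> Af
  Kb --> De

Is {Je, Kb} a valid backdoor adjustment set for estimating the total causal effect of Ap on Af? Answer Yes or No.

No

Backdoor paths from Ap to Af (paths whose first edge points into Ap):
  P1: Ap <- Fa -> Af
Condition 1 (no descendant of Ap in the set): holds — descendants of Ap are {Af}; none are in {Je, Kb}.
Condition 2 (every backdoor path blocked by {Je, Kb}):
  P1: open — no interior node is in the conditioning set.
{Je, Kb} does not satisfy the backdoor criterion.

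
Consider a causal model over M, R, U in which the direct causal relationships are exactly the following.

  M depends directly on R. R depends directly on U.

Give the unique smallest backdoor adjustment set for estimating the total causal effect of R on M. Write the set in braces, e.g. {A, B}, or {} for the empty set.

Variables eligible for adjustment (non-descendants of R, excluding R and M): {U}.
Backdoor paths from R to M:
  (none)
With no backdoor paths the empty set already satisfies the criterion, and it is trivially minimal.

{}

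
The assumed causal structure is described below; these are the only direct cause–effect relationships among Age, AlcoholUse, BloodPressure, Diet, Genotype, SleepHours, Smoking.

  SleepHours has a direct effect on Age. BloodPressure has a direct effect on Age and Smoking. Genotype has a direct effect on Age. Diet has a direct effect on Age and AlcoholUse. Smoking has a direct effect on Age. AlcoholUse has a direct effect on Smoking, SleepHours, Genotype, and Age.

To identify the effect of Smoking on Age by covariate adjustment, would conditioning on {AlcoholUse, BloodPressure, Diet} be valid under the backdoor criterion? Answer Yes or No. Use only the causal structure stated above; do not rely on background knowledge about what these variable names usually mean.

Backdoor paths from Smoking to Age (paths whose first edge points into Smoking):
  P1: Smoking <- BloodPressure -> Age
  P2: Smoking <- AlcoholUse <- Diet -> Age
  P3: Smoking <- AlcoholUse -> Genotype -> Age
  P4: Smoking <- AlcoholUse -> SleepHours -> Age
  P5: Smoking <- AlcoholUse -> Age
Condition 1 (no descendant of Smoking in the set): holds — descendants of Smoking are {Age}; none are in {AlcoholUse, BloodPressure, Diet}.
Condition 2 (every backdoor path blocked by {AlcoholUse, BloodPressure, Diet}):
  P1: blocked at fork node BloodPressure ∈ conditioning set.
  P2: blocked at chain node AlcoholUse ∈ conditioning set.
  P3: blocked at fork node AlcoholUse ∈ conditioning set.
  P4: blocked at fork node AlcoholUse ∈ conditioning set.
  P5: blocked at fork node AlcoholUse ∈ conditioning set.
{AlcoholUse, BloodPressure, Diet} satisfies the backdoor criterion.

Yes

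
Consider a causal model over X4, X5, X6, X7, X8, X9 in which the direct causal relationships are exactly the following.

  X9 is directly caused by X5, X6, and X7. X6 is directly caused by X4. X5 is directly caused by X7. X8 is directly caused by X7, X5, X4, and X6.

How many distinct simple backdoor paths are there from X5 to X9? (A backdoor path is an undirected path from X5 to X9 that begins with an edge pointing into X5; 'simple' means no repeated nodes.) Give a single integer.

3

A backdoor path from X5 to X9 is any simple undirected path whose first edge points into X5 (i.e. leaves X5 via a parent).
Parents of X5: {X7}.
Enumerating:
  P1: X5 <- X7 -> X8 <- X4 -> X6 -> X9
  P2: X5 <- X7 -> X8 <- X6 -> X9
  P3: X5 <- X7 -> X9
That exhausts the simple backdoor paths. Count: 3.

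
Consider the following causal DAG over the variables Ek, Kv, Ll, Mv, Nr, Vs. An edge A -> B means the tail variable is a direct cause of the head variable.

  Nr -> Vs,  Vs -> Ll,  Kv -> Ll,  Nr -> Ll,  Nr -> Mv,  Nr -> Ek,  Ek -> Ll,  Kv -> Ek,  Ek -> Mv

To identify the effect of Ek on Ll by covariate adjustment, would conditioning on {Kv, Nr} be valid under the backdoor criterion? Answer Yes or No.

Yes

Backdoor paths from Ek to Ll (paths whose first edge points into Ek):
  P1: Ek <- Nr -> Vs -> Ll
  P2: Ek <- Nr -> Ll
  P3: Ek <- Kv -> Ll
Condition 1 (no descendant of Ek in the set): holds — descendants of Ek are {Ll, Mv}; none are in {Kv, Nr}.
Condition 2 (every backdoor path blocked by {Kv, Nr}):
  P1: blocked at fork node Nr ∈ conditioning set.
  P2: blocked at fork node Nr ∈ conditioning set.
  P3: blocked at fork node Kv ∈ conditioning set.
{Kv, Nr} satisfies the backdoor criterion.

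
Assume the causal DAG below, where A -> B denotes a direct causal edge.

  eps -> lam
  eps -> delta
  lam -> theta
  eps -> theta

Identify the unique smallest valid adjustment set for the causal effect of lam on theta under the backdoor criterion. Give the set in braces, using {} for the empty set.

{eps}

Variables eligible for adjustment (non-descendants of lam, excluding lam and theta): {delta, eps}.
Backdoor paths from lam to theta:
  P1: lam <- eps -> theta
The empty set is not sufficient: P1 (lam <- eps -> theta) has no collider blocking it and no conditioned non-collider, so it is open.
Try {eps}:
  P1: blocked at fork node eps ∈ conditioning set.
{eps} contains no descendant of lam and blocks every backdoor path.
No other singleton works — e.g. {delta} leaves P1 open — so {eps} is the unique smallest valid adjustment set.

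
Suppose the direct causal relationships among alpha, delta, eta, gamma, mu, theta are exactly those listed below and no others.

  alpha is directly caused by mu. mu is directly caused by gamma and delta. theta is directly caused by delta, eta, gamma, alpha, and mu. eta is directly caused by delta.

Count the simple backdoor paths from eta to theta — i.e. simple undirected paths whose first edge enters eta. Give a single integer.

A backdoor path from eta to theta is any simple undirected path whose first edge points into eta (i.e. leaves eta via a parent).
Parents of eta: {delta}.
Enumerating:
  P1: eta <- delta -> mu <- gamma -> theta
  P2: eta <- delta -> mu -> alpha -> theta
  P3: eta <- delta -> mu -> theta
  P4: eta <- delta -> theta
That exhausts the simple backdoor paths. Count: 4.

4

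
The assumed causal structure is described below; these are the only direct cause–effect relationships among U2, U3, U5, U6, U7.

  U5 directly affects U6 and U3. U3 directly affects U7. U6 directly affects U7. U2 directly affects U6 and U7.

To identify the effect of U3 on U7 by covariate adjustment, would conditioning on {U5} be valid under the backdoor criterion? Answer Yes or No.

Yes

Backdoor paths from U3 to U7 (paths whose first edge points into U3):
  P1: U3 <- U5 -> U6 <- U2 -> U7
  P2: U3 <- U5 -> U6 -> U7
Condition 1 (no descendant of U3 in the set): holds — descendants of U3 are {U7}; none are in {U5}.
Condition 2 (every backdoor path blocked by {U5}):
  P1: blocked at fork node U5 ∈ conditioning set.
  P2: blocked at fork node U5 ∈ conditioning set.
{U5} satisfies the backdoor criterion.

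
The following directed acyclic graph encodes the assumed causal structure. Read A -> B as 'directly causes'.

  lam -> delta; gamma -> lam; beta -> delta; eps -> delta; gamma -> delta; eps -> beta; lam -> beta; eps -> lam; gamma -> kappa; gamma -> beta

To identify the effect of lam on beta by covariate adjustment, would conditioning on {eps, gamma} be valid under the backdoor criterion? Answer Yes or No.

Backdoor paths from lam to beta (paths whose first edge points into lam):
  P1: lam <- gamma -> beta
  P2: lam <- gamma -> delta <- eps -> beta
  P3: lam <- gamma -> delta <- beta
  P4: lam <- eps -> beta
  P5: lam <- eps -> delta <- gamma -> beta
  P6: lam <- eps -> delta <- beta
Condition 1 (no descendant of lam in the set): holds — descendants of lam are {beta, delta}; none are in {eps, gamma}.
Condition 2 (every backdoor path blocked by {eps, gamma}):
  P1: blocked at fork node gamma ∈ conditioning set.
  P2: blocked at fork node gamma ∈ conditioning set.
  P3: blocked at fork node gamma ∈ conditioning set.
  P4: blocked at fork node eps ∈ conditioning set.
  P5: blocked at fork node eps ∈ conditioning set.
  P6: blocked at fork node eps ∈ conditioning set.
{eps, gamma} satisfies the backdoor criterion.

Yes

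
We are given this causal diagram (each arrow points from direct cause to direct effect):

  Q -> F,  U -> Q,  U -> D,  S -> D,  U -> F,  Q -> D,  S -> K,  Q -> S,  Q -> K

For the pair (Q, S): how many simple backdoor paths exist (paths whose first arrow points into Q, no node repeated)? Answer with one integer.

A backdoor path from Q to S is any simple undirected path whose first edge points into Q (i.e. leaves Q via a parent).
Parents of Q: {U}.
Enumerating:
  P1: Q <- U -> D <- S
That exhausts the simple backdoor paths. Count: 1.

1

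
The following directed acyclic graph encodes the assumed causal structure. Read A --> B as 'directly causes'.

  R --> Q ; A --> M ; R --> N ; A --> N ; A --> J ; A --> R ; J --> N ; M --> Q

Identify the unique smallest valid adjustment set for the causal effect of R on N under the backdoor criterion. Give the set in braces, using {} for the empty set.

Variables eligible for adjustment (non-descendants of R, excluding R and N): {A, J, M}.
Backdoor paths from R to N:
  P1: R <- A -> J -> N
  P2: R <- A -> N
The empty set is not sufficient: P1 (R <- A -> J -> N) has no collider blocking it and no conditioned non-collider, so it is open.
Try {A}:
  P1: blocked at fork node A ∈ conditioning set.
  P2: blocked at fork node A ∈ conditioning set.
{A} contains no descendant of R and blocks every backdoor path.
No other singleton works — e.g. {J} leaves P2 open — so {A} is the unique smallest valid adjustment set.

{A}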